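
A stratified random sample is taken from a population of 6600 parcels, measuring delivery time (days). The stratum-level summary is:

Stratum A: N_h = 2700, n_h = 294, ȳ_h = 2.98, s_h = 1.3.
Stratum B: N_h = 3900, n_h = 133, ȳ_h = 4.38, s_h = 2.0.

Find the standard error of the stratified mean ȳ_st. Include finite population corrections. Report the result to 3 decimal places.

V̂(ȳ_st) = Σ W_h² (1 − n_h/N_h) s_h²/n_h, with W_h = N_h/N and N = 6600:
  stratum A: (2700/6600)²·(1 − 294/2700)·1.3²/294 = 0.000857257
  stratum B: (3900/6600)²·(1 − 133/3900)·2.0²/133 = 0.0101433
V̂(ȳ_st) = 0.0110006
SE(ȳ_st) = √0.0110006 = 0.104884

SE(ȳ_st) ≈ 0.105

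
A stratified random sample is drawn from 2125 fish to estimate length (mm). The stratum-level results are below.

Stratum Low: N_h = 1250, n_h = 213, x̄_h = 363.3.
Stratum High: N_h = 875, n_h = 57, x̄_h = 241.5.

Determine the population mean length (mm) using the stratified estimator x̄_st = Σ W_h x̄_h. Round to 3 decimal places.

x̄_st ≈ 313.147

N = Σ N_h = 2125. Stratum weights W_h = N_h/N.
x̄_st = (1250·363.3 + 875·241.5) / 2125 = 313.14706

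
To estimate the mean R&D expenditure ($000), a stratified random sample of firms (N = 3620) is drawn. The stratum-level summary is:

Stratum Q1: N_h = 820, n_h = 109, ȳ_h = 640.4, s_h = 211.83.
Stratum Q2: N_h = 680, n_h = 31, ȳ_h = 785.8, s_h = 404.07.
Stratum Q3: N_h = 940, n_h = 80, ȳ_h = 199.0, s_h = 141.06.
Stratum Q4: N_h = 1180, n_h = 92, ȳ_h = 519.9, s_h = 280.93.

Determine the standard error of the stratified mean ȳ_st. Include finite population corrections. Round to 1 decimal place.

V̂(ȳ_st) = Σ W_h² (1 − n_h/N_h) s_h²/n_h, with W_h = N_h/N and N = 3620:
  stratum Q1: (820/3620)²·(1 − 109/820)·211.83²/109 = 18.3153
  stratum Q2: (680/3620)²·(1 − 31/680)·404.07²/31 = 177.373
  stratum Q3: (940/3620)²·(1 − 80/940)·141.06²/80 = 15.3436
  stratum Q4: (1180/3620)²·(1 − 92/1180)·280.93²/92 = 84.0431
V̂(ȳ_st) = 295.075
SE(ȳ_st) = √295.075 = 17.1778

SE(ȳ_st) ≈ 17.2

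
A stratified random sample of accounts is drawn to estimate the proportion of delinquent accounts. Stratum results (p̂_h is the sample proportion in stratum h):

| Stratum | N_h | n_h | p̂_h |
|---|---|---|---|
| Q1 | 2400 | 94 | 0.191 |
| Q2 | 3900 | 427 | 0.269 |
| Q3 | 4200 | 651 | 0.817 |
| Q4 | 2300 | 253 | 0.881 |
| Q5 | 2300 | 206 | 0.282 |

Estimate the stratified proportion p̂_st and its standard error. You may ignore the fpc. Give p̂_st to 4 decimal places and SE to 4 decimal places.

N = 15100; stratum weights W_h = N_h/N.
p̂_st = Σ W_h p̂_h = (2400·0.191 + 3900·0.269 + 4200·0.817 + 2300·0.881 + 2300·0.282)/15100 = 0.50423
V̂(p̂_st) = Σ W_h² p̂_h(1−p̂_h)/(n_h−1):
  stratum Q1: (2400/15100)²·0.191·0.809/93 = 4.19728e-05
  stratum Q2: (3900/15100)²·0.269·0.731/426 = 3.07918e-05
  stratum Q3: (4200/15100)²·0.817·0.183/650 = 1.77953e-05
  stratum Q4: (2300/15100)²·0.881·0.119/252 = 9.65215e-06
  stratum Q5: (2300/15100)²·0.282·0.718/205 = 2.29151e-05
V̂(p̂_st) = 0.000123127; SE = √V̂ = 0.0110963

p̂_st ≈ 0.5042, SE ≈ 0.0111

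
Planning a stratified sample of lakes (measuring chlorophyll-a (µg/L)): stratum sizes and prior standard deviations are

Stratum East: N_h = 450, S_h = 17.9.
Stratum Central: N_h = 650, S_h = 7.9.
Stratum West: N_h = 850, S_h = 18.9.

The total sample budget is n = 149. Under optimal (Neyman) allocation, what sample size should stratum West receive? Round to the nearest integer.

82

Neyman allocation: n_h = n · N_h S_h / Σ N_i S_i, with n = 149.
  stratum East: N_h·S_h = 450·17.9 = 8055.00
  stratum Central: N_h·S_h = 650·7.9 = 5135.00
  stratum West: N_h·S_h = 850·18.9 = 16065.00
Σ N_h S_h = 29255.00
n for stratum West = 149·16065.00/29255.00 = 81.821 → 82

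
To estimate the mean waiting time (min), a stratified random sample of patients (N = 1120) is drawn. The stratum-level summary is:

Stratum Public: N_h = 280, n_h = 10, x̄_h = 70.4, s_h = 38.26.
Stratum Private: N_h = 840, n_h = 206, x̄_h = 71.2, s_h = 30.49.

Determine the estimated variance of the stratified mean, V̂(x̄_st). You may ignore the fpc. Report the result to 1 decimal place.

V̂(x̄_st) = Σ W_h² s_h²/n_h, with W_h = N_h/N and N = 1120:
  stratum Public: (280/1120)²·38.26²/10 = 9.14892
  stratum Private: (840/1120)²·30.49²/206 = 2.53846
V̂(x̄_st) = 11.6874

V̂(x̄_st) ≈ 11.7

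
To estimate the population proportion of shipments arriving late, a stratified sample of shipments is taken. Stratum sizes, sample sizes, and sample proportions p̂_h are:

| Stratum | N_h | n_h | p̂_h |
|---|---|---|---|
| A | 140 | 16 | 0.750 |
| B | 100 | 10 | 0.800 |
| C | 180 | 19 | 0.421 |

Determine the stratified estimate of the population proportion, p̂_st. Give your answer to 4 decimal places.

p̂_st ≈ 0.6209

N = 420; stratum weights W_h = N_h/N.
p̂_st = Σ W_h p̂_h = (140·0.750 + 100·0.800 + 180·0.421)/420 = 0.62090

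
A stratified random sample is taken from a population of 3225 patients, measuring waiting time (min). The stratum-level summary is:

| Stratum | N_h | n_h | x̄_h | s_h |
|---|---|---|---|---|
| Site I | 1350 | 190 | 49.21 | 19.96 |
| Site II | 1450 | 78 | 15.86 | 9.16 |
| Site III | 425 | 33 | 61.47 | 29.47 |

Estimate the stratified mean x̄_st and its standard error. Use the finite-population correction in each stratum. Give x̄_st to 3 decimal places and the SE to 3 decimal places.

x̄_st = Σ W_h x̄_h = (1350·49.21 + 1450·15.86 + 425·61.47)/3225 = 35.83109
V̂(x̄_st) = Σ W_h² (1 − n_h/N_h) s_h²/n_h, with W_h = N_h/N and N = 3225:
  stratum Site I: (1350/3225)²·(1 − 190/1350)·19.96²/190 = 0.315718
  stratum Site II: (1450/3225)²·(1 − 78/1450)·9.16²/78 = 0.205759
  stratum Site III: (425/3225)²·(1 − 33/425)·29.47²/33 = 0.421562
V̂(x̄_st) = 0.94304
SE(x̄_st) = √0.94304 = 0.971102

x̄_st ≈ 35.831, SE ≈ 0.971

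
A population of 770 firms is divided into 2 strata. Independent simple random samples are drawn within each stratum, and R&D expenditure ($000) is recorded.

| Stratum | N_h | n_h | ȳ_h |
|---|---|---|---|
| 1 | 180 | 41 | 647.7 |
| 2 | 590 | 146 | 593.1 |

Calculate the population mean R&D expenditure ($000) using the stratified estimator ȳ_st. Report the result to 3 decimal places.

N = Σ N_h = 770. Stratum weights W_h = N_h/N.
ȳ_st = (180·647.7 + 590·593.1) / 770 = 605.86364

ȳ_st ≈ 605.864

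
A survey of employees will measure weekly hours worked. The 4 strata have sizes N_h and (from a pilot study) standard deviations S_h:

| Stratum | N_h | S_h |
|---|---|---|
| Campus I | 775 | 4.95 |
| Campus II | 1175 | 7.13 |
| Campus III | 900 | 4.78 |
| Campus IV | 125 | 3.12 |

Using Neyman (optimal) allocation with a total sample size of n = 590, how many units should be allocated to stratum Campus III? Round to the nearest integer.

Neyman allocation: n_h = n · N_h S_h / Σ N_i S_i, with n = 590.
  stratum Campus I: N_h·S_h = 775·4.95 = 3836.25
  stratum Campus II: N_h·S_h = 1175·7.13 = 8377.75
  stratum Campus III: N_h·S_h = 900·4.78 = 4302.00
  stratum Campus IV: N_h·S_h = 125·3.12 = 390.00
Σ N_h S_h = 16906.00
n for stratum Campus III = 590·4302.00/16906.00 = 150.135 → 150

150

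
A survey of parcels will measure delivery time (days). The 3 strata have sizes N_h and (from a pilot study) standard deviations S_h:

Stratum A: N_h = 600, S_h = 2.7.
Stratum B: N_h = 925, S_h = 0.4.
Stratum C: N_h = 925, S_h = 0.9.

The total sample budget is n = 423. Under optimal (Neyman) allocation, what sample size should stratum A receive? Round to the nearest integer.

243

Neyman allocation: n_h = n · N_h S_h / Σ N_i S_i, with n = 423.
  stratum A: N_h·S_h = 600·2.7 = 1620.00
  stratum B: N_h·S_h = 925·0.4 = 370.00
  stratum C: N_h·S_h = 925·0.9 = 832.50
Σ N_h S_h = 2822.50
n for stratum A = 423·1620.00/2822.50 = 242.785 → 243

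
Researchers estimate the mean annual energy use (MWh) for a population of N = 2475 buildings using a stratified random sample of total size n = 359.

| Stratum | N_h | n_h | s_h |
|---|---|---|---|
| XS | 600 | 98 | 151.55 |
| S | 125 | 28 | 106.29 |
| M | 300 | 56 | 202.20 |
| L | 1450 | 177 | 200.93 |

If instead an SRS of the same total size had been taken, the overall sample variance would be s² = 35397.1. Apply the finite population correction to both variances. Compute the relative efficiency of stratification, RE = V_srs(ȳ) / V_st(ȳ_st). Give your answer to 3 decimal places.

V̂(ȳ_st) = Σ W_h² (1 − n_h/N_h) s_h²/n_h, with W_h = N_h/N and N = 2475:
  stratum XS: (600/2475)²·(1 − 98/600)·151.55²/98 = 11.5237
  stratum S: (125/2475)²·(1 − 28/125)·106.29²/28 = 0.798653
  stratum M: (300/2475)²·(1 − 56/300)·202.20²/56 = 8.72439
  stratum L: (1450/2475)²·(1 − 177/1450)·200.93²/177 = 68.7325
V_st = 89.7792
V_srs = (1 − 359/2475)·35397.1/359 = 84.2973
Relative efficiency = V_srs / V_st = 84.2973/89.7792 = 0.9389

RE ≈ 0.939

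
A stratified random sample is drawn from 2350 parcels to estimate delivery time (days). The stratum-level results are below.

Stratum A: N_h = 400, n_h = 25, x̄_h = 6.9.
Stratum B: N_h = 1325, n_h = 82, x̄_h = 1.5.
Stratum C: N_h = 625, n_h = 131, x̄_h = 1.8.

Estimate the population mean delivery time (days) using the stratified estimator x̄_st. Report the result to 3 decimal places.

N = Σ N_h = 2350. Stratum weights W_h = N_h/N.
x̄_st = (400·6.9 + 1325·1.5 + 625·1.8) / 2350 = 2.49894

x̄_st ≈ 2.499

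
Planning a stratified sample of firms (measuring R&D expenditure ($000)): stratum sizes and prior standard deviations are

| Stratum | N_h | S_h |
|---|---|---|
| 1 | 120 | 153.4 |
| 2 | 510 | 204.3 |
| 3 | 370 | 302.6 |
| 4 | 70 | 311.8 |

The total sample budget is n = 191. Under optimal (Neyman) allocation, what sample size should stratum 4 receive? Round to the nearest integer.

Neyman allocation: n_h = n · N_h S_h / Σ N_i S_i, with n = 191.
  stratum 1: N_h·S_h = 120·153.4 = 18408.00
  stratum 2: N_h·S_h = 510·204.3 = 104193.00
  stratum 3: N_h·S_h = 370·302.6 = 111962.00
  stratum 4: N_h·S_h = 70·311.8 = 21826.00
Σ N_h S_h = 256389.00
n for stratum 4 = 191·21826.00/256389.00 = 16.260 → 16

16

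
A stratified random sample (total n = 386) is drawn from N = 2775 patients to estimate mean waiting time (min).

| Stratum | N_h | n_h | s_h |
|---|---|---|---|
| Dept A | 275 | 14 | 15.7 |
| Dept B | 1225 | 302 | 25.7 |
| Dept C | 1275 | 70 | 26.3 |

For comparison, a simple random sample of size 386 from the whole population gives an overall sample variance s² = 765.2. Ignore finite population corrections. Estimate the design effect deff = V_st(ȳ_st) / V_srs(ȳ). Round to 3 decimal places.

V̂(ȳ_st) = Σ W_h² s_h²/n_h, with W_h = N_h/N and N = 2775:
  stratum Dept A: (275/2775)²·15.7²/14 = 0.172906
  stratum Dept B: (1225/2775)²·25.7²/302 = 0.426192
  stratum Dept C: (1275/2775)²·26.3²/70 = 2.08597
V_st = 2.68507
V_srs = s²/n = 765.2/386 = 1.98238
deff = V_st / V_srs = 2.68507/1.98238 = 1.3545

deff ≈ 1.354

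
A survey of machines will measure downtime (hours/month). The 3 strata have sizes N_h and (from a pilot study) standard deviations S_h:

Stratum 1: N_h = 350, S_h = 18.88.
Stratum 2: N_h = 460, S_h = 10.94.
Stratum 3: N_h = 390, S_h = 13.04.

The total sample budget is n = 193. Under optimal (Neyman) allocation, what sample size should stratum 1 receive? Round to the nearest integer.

Neyman allocation: n_h = n · N_h S_h / Σ N_i S_i, with n = 193.
  stratum 1: N_h·S_h = 350·18.88 = 6608.00
  stratum 2: N_h·S_h = 460·10.94 = 5032.40
  stratum 3: N_h·S_h = 390·13.04 = 5085.60
Σ N_h S_h = 16726.00
n for stratum 1 = 193·6608.00/16726.00 = 76.249 → 76

76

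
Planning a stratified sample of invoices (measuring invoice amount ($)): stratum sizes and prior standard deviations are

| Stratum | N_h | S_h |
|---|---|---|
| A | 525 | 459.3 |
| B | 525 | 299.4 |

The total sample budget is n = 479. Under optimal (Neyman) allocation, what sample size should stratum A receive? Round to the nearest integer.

Neyman allocation: n_h = n · N_h S_h / Σ N_i S_i, with n = 479.
  stratum A: N_h·S_h = 525·459.3 = 241132.50
  stratum B: N_h·S_h = 525·299.4 = 157185.00
Σ N_h S_h = 398317.50
n for stratum A = 479·241132.50/398317.50 = 289.976 → 290

290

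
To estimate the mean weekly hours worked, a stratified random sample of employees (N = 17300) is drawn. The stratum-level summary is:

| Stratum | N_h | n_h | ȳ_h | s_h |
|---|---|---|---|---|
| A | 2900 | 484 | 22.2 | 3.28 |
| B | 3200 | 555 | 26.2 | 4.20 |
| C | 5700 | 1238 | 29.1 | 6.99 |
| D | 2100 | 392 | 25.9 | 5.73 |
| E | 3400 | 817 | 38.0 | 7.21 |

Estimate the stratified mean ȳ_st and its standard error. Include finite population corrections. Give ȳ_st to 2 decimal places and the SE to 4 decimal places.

ȳ_st = Σ W_h ȳ_h = (2900·22.2 + 3200·26.2 + 5700·29.1 + 2100·25.9 + 3400·38.0)/17300 = 28.76763
V̂(ȳ_st) = Σ W_h² (1 − n_h/N_h) s_h²/n_h, with W_h = N_h/N and N = 17300:
  stratum A: (2900/17300)²·(1 − 484/2900)·3.28²/484 = 0.000520361
  stratum B: (3200/17300)²·(1 − 555/3200)·4.20²/555 = 0.000898854
  stratum C: (5700/17300)²·(1 − 1238/5700)·6.99²/1238 = 0.00335387
  stratum D: (2100/17300)²·(1 − 392/2100)·5.73²/392 = 0.00100378
  stratum E: (3400/17300)²·(1 − 817/3400)·7.21²/817 = 0.00186707
V̂(ȳ_st) = 0.00764393
SE(ȳ_st) = √0.00764393 = 0.0874296

ȳ_st ≈ 28.77, SE ≈ 0.0874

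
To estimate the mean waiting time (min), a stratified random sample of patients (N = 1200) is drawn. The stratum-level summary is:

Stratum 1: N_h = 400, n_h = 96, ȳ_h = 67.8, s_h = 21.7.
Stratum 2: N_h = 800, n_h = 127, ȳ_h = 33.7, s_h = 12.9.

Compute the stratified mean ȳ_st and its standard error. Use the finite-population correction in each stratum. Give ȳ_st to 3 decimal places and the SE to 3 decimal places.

ȳ_st ≈ 45.067, SE ≈ 0.951

ȳ_st = Σ W_h ȳ_h = (400·67.8 + 800·33.7)/1200 = 45.06667
V̂(ȳ_st) = Σ W_h² (1 − n_h/N_h) s_h²/n_h, with W_h = N_h/N and N = 1200:
  stratum 1: (400/1200)²·(1 − 96/400)·21.7²/96 = 0.414209
  stratum 2: (800/1200)²·(1 − 127/800)·12.9²/127 = 0.489912
V̂(ȳ_st) = 0.904121
SE(ȳ_st) = √0.904121 = 0.950853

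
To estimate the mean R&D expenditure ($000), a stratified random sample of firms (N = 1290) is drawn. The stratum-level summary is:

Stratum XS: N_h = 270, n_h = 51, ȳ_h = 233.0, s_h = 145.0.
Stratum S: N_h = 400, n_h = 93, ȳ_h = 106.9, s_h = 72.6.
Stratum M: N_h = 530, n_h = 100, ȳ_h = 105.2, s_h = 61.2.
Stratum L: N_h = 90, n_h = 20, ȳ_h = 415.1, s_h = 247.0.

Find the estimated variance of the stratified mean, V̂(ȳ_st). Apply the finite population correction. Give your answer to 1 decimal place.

V̂(ȳ_st) ≈ 35.5

V̂(ȳ_st) = Σ W_h² (1 − n_h/N_h) s_h²/n_h, with W_h = N_h/N and N = 1290:
  stratum XS: (270/1290)²·(1 − 51/270)·145.0²/51 = 14.6485
  stratum S: (400/1290)²·(1 − 93/400)·72.6²/93 = 4.18224
  stratum M: (530/1290)²·(1 − 100/530)·61.2²/100 = 5.12941
  stratum L: (90/1290)²·(1 − 20/90)·247.0²/20 = 11.5485
V̂(ȳ_st) = 35.5087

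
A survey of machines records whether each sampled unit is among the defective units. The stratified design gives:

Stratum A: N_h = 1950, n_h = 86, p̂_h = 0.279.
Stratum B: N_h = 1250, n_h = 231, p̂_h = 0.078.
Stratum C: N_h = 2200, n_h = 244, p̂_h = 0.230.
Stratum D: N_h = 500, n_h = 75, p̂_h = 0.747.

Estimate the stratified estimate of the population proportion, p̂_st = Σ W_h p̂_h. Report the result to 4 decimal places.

p̂_st ≈ 0.2578

N = 5900; stratum weights W_h = N_h/N.
p̂_st = Σ W_h p̂_h = (1950·0.279 + 1250·0.078 + 2200·0.230 + 500·0.747)/5900 = 0.25781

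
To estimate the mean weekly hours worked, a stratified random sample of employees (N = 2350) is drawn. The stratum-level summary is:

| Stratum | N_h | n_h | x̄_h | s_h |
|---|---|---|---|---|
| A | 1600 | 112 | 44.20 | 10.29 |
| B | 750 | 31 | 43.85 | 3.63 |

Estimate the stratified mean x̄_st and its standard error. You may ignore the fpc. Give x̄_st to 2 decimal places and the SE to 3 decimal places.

x̄_st = Σ W_h x̄_h = (1600·44.20 + 750·43.85)/2350 = 44.08830
V̂(x̄_st) = Σ W_h² s_h²/n_h, with W_h = N_h/N and N = 2350:
  stratum A: (1600/2350)²·10.29²/112 = 0.438245
  stratum B: (750/2350)²·3.63²/31 = 0.0432951
V̂(x̄_st) = 0.48154
SE(x̄_st) = √0.48154 = 0.693931

x̄_st ≈ 44.09, SE ≈ 0.694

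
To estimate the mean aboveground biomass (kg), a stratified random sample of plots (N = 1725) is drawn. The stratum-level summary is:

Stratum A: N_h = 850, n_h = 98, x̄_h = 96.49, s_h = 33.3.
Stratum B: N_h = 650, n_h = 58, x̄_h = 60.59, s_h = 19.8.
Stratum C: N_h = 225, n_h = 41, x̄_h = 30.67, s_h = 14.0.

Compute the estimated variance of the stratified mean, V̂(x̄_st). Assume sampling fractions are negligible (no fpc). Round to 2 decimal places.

V̂(x̄_st) = Σ W_h² s_h²/n_h, with W_h = N_h/N and N = 1725:
  stratum A: (850/1725)²·33.3²/98 = 2.7474
  stratum B: (650/1725)²·19.8²/58 = 0.959734
  stratum C: (225/1725)²·14.0²/41 = 0.0813316
V̂(x̄_st) = 3.78847

V̂(x̄_st) ≈ 3.79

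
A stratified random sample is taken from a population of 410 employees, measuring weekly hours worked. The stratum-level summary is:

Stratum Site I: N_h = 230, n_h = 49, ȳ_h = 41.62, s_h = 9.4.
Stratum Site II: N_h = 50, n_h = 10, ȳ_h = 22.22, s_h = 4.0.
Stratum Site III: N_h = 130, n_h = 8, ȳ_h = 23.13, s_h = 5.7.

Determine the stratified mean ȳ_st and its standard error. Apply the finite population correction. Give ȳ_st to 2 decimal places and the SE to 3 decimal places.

ȳ_st = Σ W_h ȳ_h = (230·41.62 + 50·22.22 + 130·23.13)/410 = 33.39146
V̂(ȳ_st) = Σ W_h² (1 − n_h/N_h) s_h²/n_h, with W_h = N_h/N and N = 410:
  stratum Site I: (230/410)²·(1 − 49/230)·9.4²/49 = 0.446579
  stratum Site II: (50/410)²·(1 − 10/50)·4.0²/10 = 0.0190363
  stratum Site III: (130/410)²·(1 − 8/130)·5.7²/8 = 0.383173
V̂(ȳ_st) = 0.848789
SE(ȳ_st) = √0.848789 = 0.921297

ȳ_st ≈ 33.39, SE ≈ 0.921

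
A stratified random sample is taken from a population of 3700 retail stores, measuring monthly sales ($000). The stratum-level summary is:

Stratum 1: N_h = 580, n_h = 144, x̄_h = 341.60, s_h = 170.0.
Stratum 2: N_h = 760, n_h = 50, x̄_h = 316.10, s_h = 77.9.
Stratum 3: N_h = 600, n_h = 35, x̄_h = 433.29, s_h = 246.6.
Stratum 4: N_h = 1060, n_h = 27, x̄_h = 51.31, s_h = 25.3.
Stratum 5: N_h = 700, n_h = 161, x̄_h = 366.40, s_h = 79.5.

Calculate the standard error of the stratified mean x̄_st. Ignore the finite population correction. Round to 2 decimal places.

V̂(x̄_st) = Σ W_h² s_h²/n_h, with W_h = N_h/N and N = 3700:
  stratum 1: (580/3700)²·170.0²/144 = 4.9316
  stratum 2: (760/3700)²·77.9²/50 = 5.12069
  stratum 3: (600/3700)²·246.6²/35 = 45.6896
  stratum 4: (1060/3700)²·25.3²/27 = 1.94574
  stratum 5: (700/3700)²·79.5²/161 = 1.40508
V̂(x̄_st) = 59.0927
SE(x̄_st) = √59.0927 = 7.68718

SE(x̄_st) ≈ 7.69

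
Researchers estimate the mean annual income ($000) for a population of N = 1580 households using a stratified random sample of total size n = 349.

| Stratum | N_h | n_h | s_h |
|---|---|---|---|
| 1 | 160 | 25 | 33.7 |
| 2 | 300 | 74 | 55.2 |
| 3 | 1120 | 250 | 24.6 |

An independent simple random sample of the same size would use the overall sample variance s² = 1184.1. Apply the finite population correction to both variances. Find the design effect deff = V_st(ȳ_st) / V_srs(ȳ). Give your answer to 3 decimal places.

deff ≈ 0.929

V̂(ȳ_st) = Σ W_h² (1 − n_h/N_h) s_h²/n_h, with W_h = N_h/N and N = 1580:
  stratum 1: (160/1580)²·(1 − 25/160)·33.7²/25 = 0.39306
  stratum 2: (300/1580)²·(1 − 74/300)·55.2²/74 = 1.11831
  stratum 3: (1120/1580)²·(1 − 250/1120)·24.6²/250 = 0.944829
V_st = 2.4562
V_srs = (1 − 349/1580)·1184.1/349 = 2.64341
deff = V_st / V_srs = 2.4562/2.64341 = 0.9292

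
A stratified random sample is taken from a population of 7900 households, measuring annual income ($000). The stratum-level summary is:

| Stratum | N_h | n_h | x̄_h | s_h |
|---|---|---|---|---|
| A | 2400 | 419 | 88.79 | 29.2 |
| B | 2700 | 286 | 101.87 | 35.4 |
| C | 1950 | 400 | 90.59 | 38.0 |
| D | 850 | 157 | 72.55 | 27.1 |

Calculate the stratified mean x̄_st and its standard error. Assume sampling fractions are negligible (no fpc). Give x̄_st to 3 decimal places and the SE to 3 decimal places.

x̄_st ≈ 91.957, SE ≈ 0.987

x̄_st = Σ W_h x̄_h = (2400·88.79 + 2700·101.87 + 1950·90.59 + 850·72.55)/7900 = 91.95734
V̂(x̄_st) = Σ W_h² s_h²/n_h, with W_h = N_h/N and N = 7900:
  stratum A: (2400/7900)²·29.2²/419 = 0.187811
  stratum B: (2700/7900)²·35.4²/286 = 0.511816
  stratum C: (1950/7900)²·38.0²/400 = 0.219949
  stratum D: (850/7900)²·27.1²/157 = 0.054153
V̂(x̄_st) = 0.973729
SE(x̄_st) = √0.973729 = 0.986777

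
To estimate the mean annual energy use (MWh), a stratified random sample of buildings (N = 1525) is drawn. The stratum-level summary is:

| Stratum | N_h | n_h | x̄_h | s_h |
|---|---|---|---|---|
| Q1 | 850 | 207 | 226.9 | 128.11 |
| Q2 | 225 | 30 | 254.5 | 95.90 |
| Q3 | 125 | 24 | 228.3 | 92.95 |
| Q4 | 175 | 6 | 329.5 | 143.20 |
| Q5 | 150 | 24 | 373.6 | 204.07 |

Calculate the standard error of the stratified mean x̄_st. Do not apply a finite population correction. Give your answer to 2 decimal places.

V̂(x̄_st) = Σ W_h² s_h²/n_h, with W_h = N_h/N and N = 1525:
  stratum Q1: (850/1525)²·128.11²/207 = 24.6317
  stratum Q2: (225/1525)²·95.90²/30 = 6.67331
  stratum Q3: (125/1525)²·92.95²/24 = 2.41862
  stratum Q4: (175/1525)²·143.20²/6 = 45.0061
  stratum Q5: (150/1525)²·204.07²/24 = 16.7877
V̂(x̄_st) = 95.5173
SE(x̄_st) = √95.5173 = 9.7733

SE(x̄_st) ≈ 9.77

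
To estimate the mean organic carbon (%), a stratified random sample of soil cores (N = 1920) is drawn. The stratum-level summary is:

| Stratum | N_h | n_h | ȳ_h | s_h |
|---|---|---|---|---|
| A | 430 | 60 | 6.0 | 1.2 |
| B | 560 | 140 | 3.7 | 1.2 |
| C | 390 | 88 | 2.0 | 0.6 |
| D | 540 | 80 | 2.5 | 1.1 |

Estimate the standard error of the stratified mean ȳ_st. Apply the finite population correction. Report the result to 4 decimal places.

V̂(ȳ_st) = Σ W_h² (1 − n_h/N_h) s_h²/n_h, with W_h = N_h/N and N = 1920:
  stratum A: (430/1920)²·(1 − 60/430)·1.2²/60 = 0.00103581
  stratum B: (560/1920)²·(1 − 140/560)·1.2²/140 = 0.00065625
  stratum C: (390/1920)²·(1 − 88/390)·0.6²/88 = 0.000130704
  stratum D: (540/1920)²·(1 − 80/540)·1.1²/80 = 0.00101917
V̂(ȳ_st) = 0.00284193
SE(ȳ_st) = √0.00284193 = 0.0533097

SE(ȳ_st) ≈ 0.0533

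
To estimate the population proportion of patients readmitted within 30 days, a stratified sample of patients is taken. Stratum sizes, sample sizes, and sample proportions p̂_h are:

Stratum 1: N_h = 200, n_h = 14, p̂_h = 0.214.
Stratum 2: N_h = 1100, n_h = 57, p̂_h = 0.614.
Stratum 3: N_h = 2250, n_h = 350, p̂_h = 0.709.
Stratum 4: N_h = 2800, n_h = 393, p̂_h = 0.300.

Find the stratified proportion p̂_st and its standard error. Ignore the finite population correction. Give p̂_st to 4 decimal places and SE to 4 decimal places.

p̂_st ≈ 0.4966, SE ≈ 0.0178

N = 6350; stratum weights W_h = N_h/N.
p̂_st = Σ W_h p̂_h = (200·0.214 + 1100·0.614 + 2250·0.709 + 2800·0.300)/6350 = 0.49661
V̂(p̂_st) = Σ W_h² p̂_h(1−p̂_h)/(n_h−1):
  stratum 1: (200/6350)²·0.214·0.786/13 = 1.28353e-05
  stratum 2: (1100/6350)²·0.614·0.386/56 = 0.000127001
  stratum 3: (2250/6350)²·0.709·0.291/349 = 7.42218e-05
  stratum 4: (2800/6350)²·0.300·0.700/392 = 0.00010416
V̂(p̂_st) = 0.000318218; SE = √V̂ = 0.0178387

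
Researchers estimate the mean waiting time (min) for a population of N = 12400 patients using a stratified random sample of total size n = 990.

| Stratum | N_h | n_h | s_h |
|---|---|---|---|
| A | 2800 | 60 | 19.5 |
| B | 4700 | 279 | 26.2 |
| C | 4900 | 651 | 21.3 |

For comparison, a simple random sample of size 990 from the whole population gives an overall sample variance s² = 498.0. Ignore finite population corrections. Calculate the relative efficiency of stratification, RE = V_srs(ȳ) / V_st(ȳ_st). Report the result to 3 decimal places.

RE ≈ 0.640

V̂(ȳ_st) = Σ W_h² s_h²/n_h, with W_h = N_h/N and N = 12400:
  stratum A: (2800/12400)²·19.5²/60 = 0.32314
  stratum B: (4700/12400)²·26.2²/279 = 0.353469
  stratum C: (4900/12400)²·21.3²/651 = 0.108825
V_st = 0.785433
V_srs = s²/n = 498.0/990 = 0.50303
Relative efficiency = V_srs / V_st = 0.50303/0.785433 = 0.6404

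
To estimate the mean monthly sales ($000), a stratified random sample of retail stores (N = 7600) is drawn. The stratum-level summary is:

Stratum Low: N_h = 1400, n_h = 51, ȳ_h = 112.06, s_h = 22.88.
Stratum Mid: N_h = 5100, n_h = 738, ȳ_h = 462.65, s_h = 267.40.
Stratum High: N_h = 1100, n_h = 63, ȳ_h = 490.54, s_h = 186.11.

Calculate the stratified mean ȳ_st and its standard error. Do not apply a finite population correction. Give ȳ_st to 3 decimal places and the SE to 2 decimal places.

ȳ_st ≈ 402.104, SE ≈ 7.45

ȳ_st = Σ W_h ȳ_h = (1400·112.06 + 5100·462.65 + 1100·490.54)/7600 = 402.10434
V̂(ȳ_st) = Σ W_h² s_h²/n_h, with W_h = N_h/N and N = 7600:
  stratum Low: (1400/7600)²·22.88²/51 = 0.348314
  stratum Mid: (5100/7600)²·267.40²/738 = 43.6294
  stratum High: (1100/7600)²·186.11²/63 = 11.5175
V̂(ȳ_st) = 55.4952
SE(ȳ_st) = √55.4952 = 7.44951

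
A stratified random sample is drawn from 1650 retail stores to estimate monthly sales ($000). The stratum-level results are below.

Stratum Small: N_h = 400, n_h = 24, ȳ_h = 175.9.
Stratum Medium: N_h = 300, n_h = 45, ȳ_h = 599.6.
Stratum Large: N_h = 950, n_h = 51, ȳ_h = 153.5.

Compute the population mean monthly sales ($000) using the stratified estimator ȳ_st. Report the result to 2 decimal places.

ȳ_st ≈ 240.04

N = Σ N_h = 1650. Stratum weights W_h = N_h/N.
ȳ_st = (400·175.9 + 300·599.6 + 950·153.5) / 1650 = 240.0394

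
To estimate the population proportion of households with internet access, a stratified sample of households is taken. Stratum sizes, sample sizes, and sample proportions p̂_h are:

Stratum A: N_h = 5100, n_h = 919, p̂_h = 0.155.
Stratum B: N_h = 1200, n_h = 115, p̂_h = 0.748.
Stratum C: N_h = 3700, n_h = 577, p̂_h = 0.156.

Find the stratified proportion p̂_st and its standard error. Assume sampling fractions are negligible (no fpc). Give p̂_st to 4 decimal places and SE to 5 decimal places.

p̂_st ≈ 0.2265, SE ≈ 0.00960

N = 10000; stratum weights W_h = N_h/N.
p̂_st = Σ W_h p̂_h = (5100·0.155 + 1200·0.748 + 3700·0.156)/10000 = 0.22653
V̂(p̂_st) = Σ W_h² p̂_h(1−p̂_h)/(n_h−1):
  stratum A: (5100/10000)²·0.155·0.845/918 = 3.71096e-05
  stratum B: (1200/10000)²·0.748·0.252/114 = 2.381e-05
  stratum C: (3700/10000)²·0.156·0.844/576 = 3.12931e-05
V̂(p̂_st) = 9.22127e-05; SE = √V̂ = 0.00960274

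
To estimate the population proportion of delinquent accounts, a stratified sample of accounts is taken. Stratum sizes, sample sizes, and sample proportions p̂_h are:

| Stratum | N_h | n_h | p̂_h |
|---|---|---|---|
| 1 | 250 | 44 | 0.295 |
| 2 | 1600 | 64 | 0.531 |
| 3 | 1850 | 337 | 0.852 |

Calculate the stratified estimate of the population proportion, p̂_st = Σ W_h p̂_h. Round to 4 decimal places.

p̂_st ≈ 0.6756

N = 3700; stratum weights W_h = N_h/N.
p̂_st = Σ W_h p̂_h = (250·0.295 + 1600·0.531 + 1850·0.852)/3700 = 0.67555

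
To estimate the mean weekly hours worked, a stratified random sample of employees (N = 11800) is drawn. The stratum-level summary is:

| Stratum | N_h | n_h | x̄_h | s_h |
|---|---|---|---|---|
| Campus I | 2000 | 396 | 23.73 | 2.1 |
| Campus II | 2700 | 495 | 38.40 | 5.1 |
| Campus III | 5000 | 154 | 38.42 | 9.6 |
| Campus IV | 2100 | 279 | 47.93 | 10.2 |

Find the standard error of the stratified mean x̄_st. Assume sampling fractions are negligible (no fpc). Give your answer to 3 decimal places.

SE(x̄_st) ≈ 0.350

V̂(x̄_st) = Σ W_h² s_h²/n_h, with W_h = N_h/N and N = 11800:
  stratum Campus I: (2000/11800)²·2.1²/396 = 0.000319919
  stratum Campus II: (2700/11800)²·5.1²/495 = 0.00275105
  stratum Campus III: (5000/11800)²·9.6²/154 = 0.107448
  stratum Campus IV: (2100/11800)²·10.2²/279 = 0.0118106
V̂(x̄_st) = 0.122329
SE(x̄_st) = √0.122329 = 0.349756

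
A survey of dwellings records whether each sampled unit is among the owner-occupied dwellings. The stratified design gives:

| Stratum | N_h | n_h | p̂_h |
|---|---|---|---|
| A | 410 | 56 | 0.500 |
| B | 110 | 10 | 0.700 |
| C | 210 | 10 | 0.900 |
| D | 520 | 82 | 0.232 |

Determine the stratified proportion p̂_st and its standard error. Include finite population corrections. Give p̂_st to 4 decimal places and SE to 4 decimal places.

N = 1250; stratum weights W_h = N_h/N.
p̂_st = Σ W_h p̂_h = (410·0.500 + 110·0.700 + 210·0.900 + 520·0.232)/1250 = 0.47331
V̂(p̂_st) = Σ W_h² (1 − n_h/N_h) p̂_h(1−p̂_h)/(n_h−1):
  stratum A: (410/1250)²·(1 − 56/410)·0.500·0.500/55 = 0.000422225
  stratum B: (110/1250)²·(1 − 10/110)·0.700·0.300/9 = 0.000164267
  stratum C: (210/1250)²·(1 − 10/210)·0.900·0.100/9 = 0.0002688
  stratum D: (520/1250)²·(1 − 82/520)·0.232·0.768/81 = 0.000320643
V̂(p̂_st) = 0.00117594; SE = √V̂ = 0.0342919

p̂_st ≈ 0.4733, SE ≈ 0.0343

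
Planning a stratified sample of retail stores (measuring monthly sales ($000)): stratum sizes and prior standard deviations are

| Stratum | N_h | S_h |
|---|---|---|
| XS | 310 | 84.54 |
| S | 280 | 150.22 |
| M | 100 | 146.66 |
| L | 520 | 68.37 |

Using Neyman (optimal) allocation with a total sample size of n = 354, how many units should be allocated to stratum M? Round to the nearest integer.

Neyman allocation: n_h = n · N_h S_h / Σ N_i S_i, with n = 354.
  stratum XS: N_h·S_h = 310·84.54 = 26207.40
  stratum S: N_h·S_h = 280·150.22 = 42061.60
  stratum M: N_h·S_h = 100·146.66 = 14666.00
  stratum L: N_h·S_h = 520·68.37 = 35552.40
Σ N_h S_h = 118487.40
n for stratum M = 354·14666.00/118487.40 = 43.817 → 44

44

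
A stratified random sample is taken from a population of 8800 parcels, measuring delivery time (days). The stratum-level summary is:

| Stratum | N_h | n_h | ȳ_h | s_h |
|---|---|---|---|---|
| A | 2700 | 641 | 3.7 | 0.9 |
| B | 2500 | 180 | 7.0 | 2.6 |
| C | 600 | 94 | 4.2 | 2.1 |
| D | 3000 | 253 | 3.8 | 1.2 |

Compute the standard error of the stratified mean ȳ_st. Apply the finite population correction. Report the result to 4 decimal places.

SE(ȳ_st) ≈ 0.0608

V̂(ȳ_st) = Σ W_h² (1 − n_h/N_h) s_h²/n_h, with W_h = N_h/N and N = 8800:
  stratum A: (2700/8800)²·(1 − 641/2700)·0.9²/641 = 9.07156e-05
  stratum B: (2500/8800)²·(1 − 180/2500)·2.6²/180 = 0.00281279
  stratum C: (600/8800)²·(1 − 94/600)·2.1²/94 = 0.000183928
  stratum D: (3000/8800)²·(1 − 253/3000)·1.2²/253 = 0.000605699
V̂(ȳ_st) = 0.00369313
SE(ȳ_st) = √0.00369313 = 0.0607711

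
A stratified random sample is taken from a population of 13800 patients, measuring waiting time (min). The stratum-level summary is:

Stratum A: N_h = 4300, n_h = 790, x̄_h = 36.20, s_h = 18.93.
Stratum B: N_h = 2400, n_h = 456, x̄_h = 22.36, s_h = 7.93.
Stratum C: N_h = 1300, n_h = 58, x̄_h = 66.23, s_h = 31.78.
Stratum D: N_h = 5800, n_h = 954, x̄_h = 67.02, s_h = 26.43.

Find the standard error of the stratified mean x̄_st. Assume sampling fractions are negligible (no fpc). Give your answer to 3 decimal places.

SE(x̄_st) ≈ 0.576

V̂(x̄_st) = Σ W_h² s_h²/n_h, with W_h = N_h/N and N = 13800:
  stratum A: (4300/13800)²·18.93²/790 = 0.0440406
  stratum B: (2400/13800)²·7.93²/456 = 0.00417105
  stratum C: (1300/13800)²·31.78²/58 = 0.154528
  stratum D: (5800/13800)²·26.43²/954 = 0.129343
V̂(x̄_st) = 0.332083
SE(x̄_st) = √0.332083 = 0.576267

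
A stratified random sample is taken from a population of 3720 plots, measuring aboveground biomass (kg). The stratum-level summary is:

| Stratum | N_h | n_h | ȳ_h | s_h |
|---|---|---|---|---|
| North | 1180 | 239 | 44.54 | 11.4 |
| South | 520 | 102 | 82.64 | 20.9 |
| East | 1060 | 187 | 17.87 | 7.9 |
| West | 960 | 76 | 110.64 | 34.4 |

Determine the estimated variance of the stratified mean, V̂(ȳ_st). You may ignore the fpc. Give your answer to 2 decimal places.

V̂(ȳ_st) ≈ 1.20

V̂(ȳ_st) = Σ W_h² s_h²/n_h, with W_h = N_h/N and N = 3720:
  stratum North: (1180/3720)²·11.4²/239 = 0.0547129
  stratum South: (520/3720)²·20.9²/102 = 0.0836784
  stratum East: (1060/3720)²·7.9²/187 = 0.0270981
  stratum West: (960/3720)²·34.4²/76 = 1.03695
V̂(ȳ_st) = 1.20244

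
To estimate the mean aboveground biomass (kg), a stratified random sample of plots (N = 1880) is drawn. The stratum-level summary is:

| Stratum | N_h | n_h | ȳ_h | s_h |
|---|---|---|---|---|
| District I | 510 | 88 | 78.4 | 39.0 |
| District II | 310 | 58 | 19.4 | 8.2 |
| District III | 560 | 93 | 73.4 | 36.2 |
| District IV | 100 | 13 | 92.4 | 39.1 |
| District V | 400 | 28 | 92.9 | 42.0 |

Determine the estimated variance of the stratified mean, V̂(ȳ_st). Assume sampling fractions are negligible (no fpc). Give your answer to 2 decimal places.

V̂(ȳ_st) = Σ W_h² s_h²/n_h, with W_h = N_h/N and N = 1880:
  stratum District I: (510/1880)²·39.0²/88 = 1.27195
  stratum District II: (310/1880)²·8.2²/58 = 0.0315215
  stratum District III: (560/1880)²·36.2²/93 = 1.25024
  stratum District IV: (100/1880)²·39.1²/13 = 0.332732
  stratum District V: (400/1880)²·42.0²/28 = 2.85197
V̂(ȳ_st) = 5.73842

V̂(ȳ_st) ≈ 5.74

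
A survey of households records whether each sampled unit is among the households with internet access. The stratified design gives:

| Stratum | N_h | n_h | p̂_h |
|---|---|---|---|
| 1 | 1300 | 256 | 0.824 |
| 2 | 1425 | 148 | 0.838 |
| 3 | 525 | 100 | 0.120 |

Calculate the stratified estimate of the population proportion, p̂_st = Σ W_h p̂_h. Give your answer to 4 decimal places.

N = 3250; stratum weights W_h = N_h/N.
p̂_st = Σ W_h p̂_h = (1300·0.824 + 1425·0.838 + 525·0.120)/3250 = 0.71642

p̂_st ≈ 0.7164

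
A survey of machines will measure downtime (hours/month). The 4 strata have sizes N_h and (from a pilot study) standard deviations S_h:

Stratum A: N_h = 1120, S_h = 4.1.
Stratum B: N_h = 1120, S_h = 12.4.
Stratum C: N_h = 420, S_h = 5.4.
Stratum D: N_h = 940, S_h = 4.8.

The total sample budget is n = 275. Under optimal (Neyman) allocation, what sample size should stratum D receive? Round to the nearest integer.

49

Neyman allocation: n_h = n · N_h S_h / Σ N_i S_i, with n = 275.
  stratum A: N_h·S_h = 1120·4.1 = 4592.00
  stratum B: N_h·S_h = 1120·12.4 = 13888.00
  stratum C: N_h·S_h = 420·5.4 = 2268.00
  stratum D: N_h·S_h = 940·4.8 = 4512.00
Σ N_h S_h = 25260.00
n for stratum D = 275·4512.00/25260.00 = 49.121 → 49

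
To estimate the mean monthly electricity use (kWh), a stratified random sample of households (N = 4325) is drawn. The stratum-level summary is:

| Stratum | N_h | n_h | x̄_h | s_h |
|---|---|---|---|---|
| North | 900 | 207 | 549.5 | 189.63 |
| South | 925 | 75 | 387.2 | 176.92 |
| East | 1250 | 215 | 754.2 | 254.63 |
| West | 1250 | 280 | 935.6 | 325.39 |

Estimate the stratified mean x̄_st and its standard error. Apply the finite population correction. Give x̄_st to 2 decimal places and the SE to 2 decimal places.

x̄_st = Σ W_h x̄_h = (900·549.5 + 925·387.2 + 1250·754.2 + 1250·935.6)/4325 = 685.53988
V̂(x̄_st) = Σ W_h² (1 − n_h/N_h) s_h²/n_h, with W_h = N_h/N and N = 4325:
  stratum North: (900/4325)²·(1 − 207/900)·189.63²/207 = 5.79225
  stratum South: (925/4325)²·(1 − 75/925)·176.92²/75 = 17.5421
  stratum East: (1250/4325)²·(1 − 215/1250)·254.63²/215 = 20.8573
  stratum West: (1250/4325)²·(1 − 280/1250)·325.39²/280 = 24.5109
V̂(x̄_st) = 68.7026
SE(x̄_st) = √68.7026 = 8.2887

x̄_st ≈ 685.54, SE ≈ 8.29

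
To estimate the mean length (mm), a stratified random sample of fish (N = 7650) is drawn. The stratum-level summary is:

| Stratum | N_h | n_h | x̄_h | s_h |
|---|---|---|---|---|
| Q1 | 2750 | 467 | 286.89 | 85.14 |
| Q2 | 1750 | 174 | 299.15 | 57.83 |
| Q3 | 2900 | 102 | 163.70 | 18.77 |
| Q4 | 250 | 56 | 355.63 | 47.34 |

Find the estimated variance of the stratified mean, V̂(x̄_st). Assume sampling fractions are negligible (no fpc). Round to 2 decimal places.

V̂(x̄_st) ≈ 3.55

V̂(x̄_st) = Σ W_h² s_h²/n_h, with W_h = N_h/N and N = 7650:
  stratum Q1: (2750/7650)²·85.14²/467 = 2.00582
  stratum Q2: (1750/7650)²·57.83²/174 = 1.0058
  stratum Q3: (2900/7650)²·18.77²/102 = 0.496365
  stratum Q4: (250/7650)²·47.34²/56 = 0.0427391
V̂(x̄_st) = 3.55073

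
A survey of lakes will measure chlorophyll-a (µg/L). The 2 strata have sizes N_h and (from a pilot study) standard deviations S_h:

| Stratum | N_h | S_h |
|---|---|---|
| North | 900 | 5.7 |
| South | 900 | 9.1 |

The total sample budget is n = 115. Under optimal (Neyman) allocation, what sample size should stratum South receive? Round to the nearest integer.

Neyman allocation: n_h = n · N_h S_h / Σ N_i S_i, with n = 115.
  stratum North: N_h·S_h = 900·5.7 = 5130.00
  stratum South: N_h·S_h = 900·9.1 = 8190.00
Σ N_h S_h = 13320.00
n for stratum South = 115·8190.00/13320.00 = 70.709 → 71

71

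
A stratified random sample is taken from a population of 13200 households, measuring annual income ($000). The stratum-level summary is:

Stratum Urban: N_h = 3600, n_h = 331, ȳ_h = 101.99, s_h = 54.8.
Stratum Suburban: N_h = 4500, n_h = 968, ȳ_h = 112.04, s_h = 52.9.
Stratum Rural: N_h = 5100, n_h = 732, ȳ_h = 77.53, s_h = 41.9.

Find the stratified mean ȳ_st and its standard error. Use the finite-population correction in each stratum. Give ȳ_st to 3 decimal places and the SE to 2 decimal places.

ȳ_st ≈ 95.966, SE ≈ 1.09

ȳ_st = Σ W_h ȳ_h = (3600·101.99 + 4500·112.04 + 5100·77.53)/13200 = 95.96568
V̂(ȳ_st) = Σ W_h² (1 − n_h/N_h) s_h²/n_h, with W_h = N_h/N and N = 13200:
  stratum Urban: (3600/13200)²·(1 − 331/3600)·54.8²/331 = 0.612777
  stratum Suburban: (4500/13200)²·(1 − 968/4500)·52.9²/968 = 0.263707
  stratum Rural: (5100/13200)²·(1 − 732/5100)·41.9²/732 = 0.306635
V̂(ȳ_st) = 1.18312
SE(ȳ_st) = √1.18312 = 1.08771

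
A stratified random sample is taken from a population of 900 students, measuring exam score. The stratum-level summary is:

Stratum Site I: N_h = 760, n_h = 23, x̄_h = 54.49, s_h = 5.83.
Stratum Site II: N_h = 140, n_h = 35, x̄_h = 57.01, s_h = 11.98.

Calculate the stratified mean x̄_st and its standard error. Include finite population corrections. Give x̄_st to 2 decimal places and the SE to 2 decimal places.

x̄_st ≈ 54.88, SE ≈ 1.05

x̄_st = Σ W_h x̄_h = (760·54.49 + 140·57.01)/900 = 54.88200
V̂(x̄_st) = Σ W_h² (1 − n_h/N_h) s_h²/n_h, with W_h = N_h/N and N = 900:
  stratum Site I: (760/900)²·(1 − 23/760)·5.83²/23 = 1.02189
  stratum Site II: (140/900)²·(1 − 35/140)·11.98²/35 = 0.074418
V̂(x̄_st) = 1.09631
SE(x̄_st) = √1.09631 = 1.04705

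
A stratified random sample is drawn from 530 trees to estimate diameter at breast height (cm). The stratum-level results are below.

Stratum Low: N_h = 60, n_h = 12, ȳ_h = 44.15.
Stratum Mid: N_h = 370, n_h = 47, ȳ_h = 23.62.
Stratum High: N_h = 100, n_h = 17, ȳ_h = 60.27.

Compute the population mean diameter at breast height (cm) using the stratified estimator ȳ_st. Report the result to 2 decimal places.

N = Σ N_h = 530. Stratum weights W_h = N_h/N.
ȳ_st = (60·44.15 + 370·23.62 + 100·60.27) / 530 = 32.8592

ȳ_st ≈ 32.86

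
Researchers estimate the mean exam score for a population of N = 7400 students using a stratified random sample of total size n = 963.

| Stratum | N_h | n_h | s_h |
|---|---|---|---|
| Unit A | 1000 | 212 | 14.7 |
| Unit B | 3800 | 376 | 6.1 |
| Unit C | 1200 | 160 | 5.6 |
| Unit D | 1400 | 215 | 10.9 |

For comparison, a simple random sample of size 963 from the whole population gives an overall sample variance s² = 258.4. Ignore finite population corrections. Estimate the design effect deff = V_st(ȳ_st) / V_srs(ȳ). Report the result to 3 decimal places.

deff ≈ 0.260

V̂(ȳ_st) = Σ W_h² s_h²/n_h, with W_h = N_h/N and N = 7400:
  stratum Unit A: (1000/7400)²·14.7²/212 = 0.0186138
  stratum Unit B: (3800/7400)²·6.1²/376 = 0.0260961
  stratum Unit C: (1200/7400)²·5.6²/160 = 0.00515413
  stratum Unit D: (1400/7400)²·10.9²/215 = 0.0197791
V_st = 0.0696432
V_srs = s²/n = 258.4/963 = 0.268328
deff = V_st / V_srs = 0.0696432/0.268328 = 0.2595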